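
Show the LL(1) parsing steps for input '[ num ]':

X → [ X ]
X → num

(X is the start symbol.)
Stack is shown with the top on the left.

Stack    Input      Action
--------------------------
X $      [ num ] $  output X → [ X ]
[ X ] $  [ num ] $  match '['
X ] $    num ] $    output X → num
num ] $  num ] $    match 'num'
] $      ] $        match ']'
$        $          accept

The string is accepted.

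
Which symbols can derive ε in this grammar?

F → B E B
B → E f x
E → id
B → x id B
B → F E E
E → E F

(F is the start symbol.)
None

A non-terminal is nullable if it can derive ε (the empty string): either it has an ε-production, or it has a production whose right-hand side consists entirely of nullable non-terminals.

There are no ε-productions, so no non-terminal can derive ε.
No non-terminals are nullable.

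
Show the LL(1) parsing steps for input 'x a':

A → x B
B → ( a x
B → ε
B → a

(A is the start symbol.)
Stack is shown with the top on the left.

Stack  Input  Action
--------------------
A $    x a $  output A → x B
x B $  x a $  match 'x'
B $    a $    output B → a
a $    a $    match 'a'
$      $      accept

The string is accepted.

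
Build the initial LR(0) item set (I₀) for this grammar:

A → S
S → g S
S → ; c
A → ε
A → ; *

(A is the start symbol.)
First, augment the grammar with A' → A
I₀ = CLOSURE({ [A' → . A] }):
  [A' → . A] has the dot before A: add [A → . S], [A → .], [A → . ; *]
  [A → . S] has the dot before S: add [S → . g S], [S → . ; c]
No further items can be added.

I₀ = { [A → . ; *], [A → . S], [A → .], [A' → . A], [S → . ; c], [S → . g S] }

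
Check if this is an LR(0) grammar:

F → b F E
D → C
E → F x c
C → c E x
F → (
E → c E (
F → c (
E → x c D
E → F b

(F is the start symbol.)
Augment with F' → F and build the canonical LR(0) collection (I0 = CLOSURE({[F' → . F]}), then GOTO on every symbol after a dot until no new states appear). It has 23 states:
  I0: { [F → . (], [F → . b F E], [F → . c (], [F' → . F] }  — shift
  I1: { [F → ( .] }  — reduce
  I2: { [F' → F .] }  — accept
  I3: { [F → . (], [F → . b F E], [F → . c (], [F → b . F E] }  — shift
  I4: { [F → c . (] }  — shift
  I5: { [F → c ( .] }  — reduce
  I6: { [E → . F b], [E → . F x c], [E → . c E (], [E → . x c D], [F → . (], [F → . b F E], [F → . c (], [F → b F . E] }  — shift
  I7: { [F → b F E .] }  — reduce
  I8: { [E → F . b], [E → F . x c] }  — shift
  I9: { [E → . F b], [E → . F x c], [E → . c E (], [E → . x c D], [E → c . E (], [F → . (], [F → . b F E], [F → . c (], [F → c . (] }  — shift
  I10: { [E → x . c D] }  — shift
  I11: { [C → . c E x], [D → . C], [E → x c . D] }  — shift
  I12: { [D → C .] }  — reduce
  I13: { [E → x c D .] }  — reduce
  I14: { [C → c . E x], [E → . F b], [E → . F x c], [E → . c E (], [E → . x c D], [F → . (], [F → . b F E], [F → . c (] }  — shift
  I15: { [C → c E . x] }  — shift
  I16: { [C → c E x .] }  — reduce
  I17: { [F → ( .], [F → c ( .] }  — 2 reduces
  I18: { [E → c E . (] }  — shift
  I19: { [E → c E ( .] }  — reduce
  I20: { [E → F b .] }  — reduce
  I21: { [E → F x . c] }  — shift
  I22: { [E → F x c .] }  — reduce

Conflict in state I17:
  Reduce-reduce conflict: [F → ( .] and [F → c ( .]
So the grammar is NOT LR(0).

Answer: No. Reduce-reduce conflict: [F → ( .] and [F → c ( .]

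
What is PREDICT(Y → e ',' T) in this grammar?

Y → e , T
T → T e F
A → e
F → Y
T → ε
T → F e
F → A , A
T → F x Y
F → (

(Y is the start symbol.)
PREDICT(Y → e ',' T) = (FIRST(RHS) \ {ε}) ∪ (FOLLOW(Y) if ε ∈ FIRST(RHS), i.e. RHS ⇒* ε)
FIRST(e ',' T) = { 'e' }
ε ∉ FIRST(e ',' T), so FOLLOW(Y) is not added.
PREDICT(Y → e ',' T) = { 'e' }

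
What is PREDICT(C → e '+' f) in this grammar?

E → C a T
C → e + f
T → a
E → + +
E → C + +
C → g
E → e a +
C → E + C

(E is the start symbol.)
{ 'e' }

PREDICT(C → e '+' f) = (FIRST(RHS) \ {ε}) ∪ (FOLLOW(C) if ε ∈ FIRST(RHS), i.e. RHS ⇒* ε)
FIRST(e '+' f) = { 'e' }
ε ∉ FIRST(e '+' f), so FOLLOW(C) is not added.
PREDICT(C → e '+' f) = { 'e' }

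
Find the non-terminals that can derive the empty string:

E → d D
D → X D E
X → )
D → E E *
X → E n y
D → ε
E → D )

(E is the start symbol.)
{ 'D' }

ε-productions: D → ε
So D is immediately nullable.
No further non-terminal can be added: every production for the remaining non-terminals contains a terminal or a non-nullable non-terminal.
Nullable = { 'D' }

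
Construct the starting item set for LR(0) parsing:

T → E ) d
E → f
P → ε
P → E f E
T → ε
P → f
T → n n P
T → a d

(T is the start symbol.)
First, augment the grammar with T' → T
I₀ = CLOSURE({ [T' → . T] }):
  [T' → . T] has the dot before T: add [T → . E ) d], [T → .], [T → . n n P], [T → . a d]
  [T → . E ) d] has the dot before E: add [E → . f]
No further items can be added.

I₀ = { [E → . f], [T → . E ) d], [T → . a d], [T → . n n P], [T → .], [T' → . T] }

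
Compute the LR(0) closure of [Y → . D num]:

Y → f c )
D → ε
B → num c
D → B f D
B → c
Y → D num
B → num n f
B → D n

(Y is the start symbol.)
Start with: [Y → . D num]
  [Y → . D num] has the dot before D: add [D → .], [D → . B f D]
  [D → . B f D] has the dot before B: add [B → . num c], [B → . c], [B → . num n f], [B → . D n]
No further items can be added.

CLOSURE = { [B → . D n], [B → . c], [B → . num c], [B → . num n f], [D → . B f D], [D → .], [Y → . D num] }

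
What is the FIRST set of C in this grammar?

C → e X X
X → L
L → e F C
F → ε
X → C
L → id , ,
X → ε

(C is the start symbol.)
{ 'e' }

To compute FIRST(C), examine every production with C on the left-hand side, reading each right-hand side left to right until a non-nullable symbol is reached.

From C → e X X:
  - e is a terminal: add 'e' and stop

Collecting: FIRST(C) = { 'e' }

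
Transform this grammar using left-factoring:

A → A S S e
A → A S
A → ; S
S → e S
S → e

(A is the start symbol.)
A → A S A'
A' → S e
A' → ε
A → ; S
S → e S'
S' → S
S' → ε

Left-factoring transforms A → αβ₁ | αβ₂ into A → αA' and A' → β₁ | β₂
(α is the longest common prefix among the alternatives). Repeat until
no nonterminal has two alternatives with a common prefix.

Round 1: A has alternatives sharing prefix 'A S'. Introduce A': A → A S A'
  Add: A' → S e
  Add: A' → ε

Round 2: S has alternatives sharing prefix 'e'. Introduce S': S → e S'
  Add: S' → S
  Add: S' → ε

No remaining common prefixes — done.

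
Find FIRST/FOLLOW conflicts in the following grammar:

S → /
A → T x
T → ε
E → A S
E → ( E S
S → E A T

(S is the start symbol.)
No FIRST/FOLLOW conflicts.

A FIRST/FOLLOW conflict occurs when a non-terminal N has a nullable alternative N → β (β ⇒* ε) and another alternative N → α with FIRST(α) ∩ FOLLOW(N) ≠ ∅: on such a lookahead the parser cannot decide between expanding α and letting N vanish via β.

Nullable non-terminals: T.
T has a nullable alternative but only one production, so nothing to check.

A, E, S have no nullable alternative, so no FIRST/FOLLOW check is needed there.

No FIRST/FOLLOW conflicts found.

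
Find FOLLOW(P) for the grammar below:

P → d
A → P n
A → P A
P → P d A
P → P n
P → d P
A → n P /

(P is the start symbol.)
{ $, '/', 'd', 'n' }

To compute FOLLOW(P), find every occurrence of P on a right-hand side N → α P β: add FIRST(β) \ {ε}, and if β is empty or nullable also add FOLLOW(N). Iterate to a fixed point.

P is the start symbol, so $ ∈ FOLLOW(P).
In A → P n: P is followed by n, add FIRST(n) \ {ε} = { 'n' }
In A → P A: P is followed by A, add FIRST(A) \ {ε} = { 'd', 'n' }
In P → P d A: P is followed by d A, add FIRST(d A) \ {ε} = { 'd' }
In P → P n: P is followed by n, add FIRST(n) \ {ε} = { 'n' }
In P → d P: P is at the end; this adds FOLLOW(P) to itself — nothing new
In A → n P /: P is followed by '/', add FIRST('/') \ {ε} = { '/' }

Taking the union: FOLLOW(P) = { $, '/', 'd', 'n' }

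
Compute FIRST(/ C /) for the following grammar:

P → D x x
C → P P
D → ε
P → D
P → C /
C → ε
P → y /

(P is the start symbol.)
To compute FIRST(/ C /), process the symbols left to right:
Symbol / is a terminal. Add '/' and stop.
FIRST(/ C /) = { '/' }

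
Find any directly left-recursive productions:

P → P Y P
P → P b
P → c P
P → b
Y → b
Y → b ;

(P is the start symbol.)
Direct left recursion occurs when N → N α for some non-terminal N (the right-hand side begins with the left-hand side itself).

P → P Y P: LEFT RECURSIVE (starts with P)
P → P b: LEFT RECURSIVE (starts with P)
P → c P: starts with c
P → b: starts with b
Y → b: starts with b
Y → b ;: starts with b

The grammar has direct left recursion on: P.

Answer: Yes, P is left-recursive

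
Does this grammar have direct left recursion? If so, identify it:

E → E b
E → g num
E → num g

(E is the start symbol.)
Yes, E is left-recursive

Direct left recursion occurs when N → N α for some non-terminal N (the right-hand side begins with the left-hand side itself).

E → E b: LEFT RECURSIVE (starts with E)
E → g num: starts with g
E → num g: starts with num

The grammar has direct left recursion on: E.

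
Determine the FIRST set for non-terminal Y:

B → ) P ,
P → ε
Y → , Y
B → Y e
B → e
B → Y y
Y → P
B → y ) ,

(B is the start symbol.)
FIRST sets of the other non-terminals involved (by the same procedure, iterated to a fixed point):
  FIRST(P) = { ε }

From Y → , Y:
  - ',' is a terminal: add ',' and stop
From Y → P:
  - P is a non-terminal: add FIRST(P) \ {ε} = { }
    P is nullable and nothing follows, so the whole right-hand side can vanish: ε ∈ FIRST(Y)

Collecting: FIRST(Y) = { ',', ε }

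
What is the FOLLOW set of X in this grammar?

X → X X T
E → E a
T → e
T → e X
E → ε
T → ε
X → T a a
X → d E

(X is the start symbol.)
{ $, 'a', 'd', 'e' }

To compute FOLLOW(X), find every occurrence of X on a right-hand side N → α X β: add FIRST(β) \ {ε}, and if β is empty or nullable also add FOLLOW(N). Iterate to a fixed point.

X is the start symbol, so $ ∈ FOLLOW(X).
In X → X X T: X is followed by X T, add FIRST(X T) \ {ε} = { 'a', 'd', 'e' }
In X → X X T: X is followed by T, add FIRST(T) \ {ε} = { 'e' }
  T is nullable, so FOLLOW(X) is also included — that is the set being defined, nothing new
In T → e X: X is at the end, add FOLLOW(T)

The FOLLOW sets referred to above (computed the same way, to a fixed point):
  FOLLOW(T) = { $, 'a', 'd', 'e' }

Taking the union: FOLLOW(X) = { $, 'a', 'd', 'e' }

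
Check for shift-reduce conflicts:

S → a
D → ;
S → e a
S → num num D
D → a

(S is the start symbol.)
Augment with S' → S and build the canonical LR(0) collection (I0 = CLOSURE({[S' → . S]}), then GOTO on every symbol after a dot until no new states appear). It has 10 states:
  I0: { [S → . a], [S → . e a], [S → . num num D], [S' → . S] }  — shift
  I1: { [S' → S .] }  — accept
  I2: { [S → a .] }  — reduce
  I3: { [S → e . a] }  — shift
  I4: { [S → num . num D] }  — shift
  I5: { [D → . ;], [D → . a], [S → num num . D] }  — shift
  I6: { [D → ; .] }  — reduce
  I7: { [S → num num D .] }  — reduce
  I8: { [D → a .] }  — reduce
  I9: { [S → e a .] }  — reduce

No state contains both a complete item and a shift item.

Answer: No shift-reduce conflicts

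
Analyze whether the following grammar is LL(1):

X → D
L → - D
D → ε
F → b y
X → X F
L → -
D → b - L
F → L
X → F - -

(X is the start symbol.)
No. Predict set conflict for X: { '-', 'b' }

Relevant sets:
  FIRST(D) = { 'b', ε }
  FIRST(X) = { '-', 'b', ε }
  FIRST(F) = { '-', 'b' }
  FIRST(L) = { '-' }
  FOLLOW(X) = { $, '-', 'b' }
  FOLLOW(D) = { $, '-', 'b' }

For X:
  PREDICT(X → D) = { $, '-', 'b' }
  PREDICT(X → X F) = { '-', 'b' }
  PREDICT(X → F '-' '-') = { '-', 'b' }
For L:
  PREDICT(L → '-' D) = { '-' }
  PREDICT(L → '-') = { '-' }
For D:
  PREDICT(D → ε) = { $, '-', 'b' }
  PREDICT(D → b '-' L) = { 'b' }
For F:
  PREDICT(F → b y) = { 'b' }
  PREDICT(F → L) = { '-' }

Conflict found: Predict set conflict for X: { '-', 'b' }
The grammar is NOT LL(1).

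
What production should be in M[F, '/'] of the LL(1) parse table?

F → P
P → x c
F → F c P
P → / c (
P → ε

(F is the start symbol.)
To find M[F, '/'], we find productions for F where '/' is in the predict set (PREDICT(N → α) = (FIRST(α) \ {ε}) ∪ (FOLLOW(N) if α ⇒* ε)).

Relevant sets:
  FIRST(P) = { '/', 'x', ε }
  FIRST(F) = { '/', 'c', 'x', ε }
  FOLLOW(F) = { $, 'c' }

F → P: PREDICT = { $, '/', 'c', 'x' }
  '/' is in predict set, so this production goes in M[F, '/']
F → F c P: PREDICT = { '/', 'c', 'x' }
  '/' is in predict set, so this production goes in M[F, '/']

M[F, '/'] = F → P, F → F c P  (a multiply-defined cell — the grammar is not LL(1))

Answer: F → P, F → F c P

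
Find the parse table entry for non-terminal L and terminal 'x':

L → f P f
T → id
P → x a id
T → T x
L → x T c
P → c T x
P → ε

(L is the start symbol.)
To find M[L, 'x'], we find productions for L where 'x' is in the predict set (PREDICT(N → α) = (FIRST(α) \ {ε}) ∪ (FOLLOW(N) if α ⇒* ε)).

L → f P f: PREDICT = { 'f' }
L → x T c: PREDICT = { 'x' }
  'x' is in predict set, so this production goes in M[L, 'x']

M[L, 'x'] = L → x T c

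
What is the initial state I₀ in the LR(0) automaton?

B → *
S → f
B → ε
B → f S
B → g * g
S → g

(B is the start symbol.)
{ [B → . *], [B → . f S], [B → . g * g], [B → .], [B' → . B] }

First, augment the grammar with B' → B
I₀ = CLOSURE({ [B' → . B] }):
  [B' → . B] has the dot before B: add [B → . *], [B → .], [B → . f S], [B → . g * g]
No further items can be added.

I₀ = { [B → . *], [B → . f S], [B → . g * g], [B → .], [B' → . B] }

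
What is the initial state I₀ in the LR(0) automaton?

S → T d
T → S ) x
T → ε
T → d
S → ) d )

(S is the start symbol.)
First, augment the grammar with S' → S
I₀ = CLOSURE({ [S' → . S] }):
  [S' → . S] has the dot before S: add [S → . T d], [S → . ) d )]
  [S → . T d] has the dot before T: add [T → . S ) x], [T → .], [T → . d]
No further items can be added.

I₀ = { [S → . ) d )], [S → . T d], [S' → . S], [T → . S ) x], [T → . d], [T → .] }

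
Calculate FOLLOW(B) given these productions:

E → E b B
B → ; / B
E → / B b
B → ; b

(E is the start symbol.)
In E → E b B: B is at the end, add FOLLOW(E)
In B → ; / B: B is at the end; this adds FOLLOW(B) to itself — nothing new
In E → / B b: B is followed by b, add FIRST(b) \ {ε} = { 'b' }

The FOLLOW sets referred to above (computed the same way, to a fixed point):
  FOLLOW(E) = { $, 'b' }

Taking the union: FOLLOW(B) = { $, 'b' }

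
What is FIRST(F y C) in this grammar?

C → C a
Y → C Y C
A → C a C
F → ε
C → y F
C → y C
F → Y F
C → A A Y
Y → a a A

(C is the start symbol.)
FIRST sets of the non-terminals involved (from the grammar, by fixed-point iteration):
  FIRST(F) = { 'a', 'y', ε }

To compute FIRST(F y C), process the symbols left to right:
Symbol F is a non-terminal. Add FIRST(F) \ {ε} = { 'a', 'y' }
F is nullable (ε ∈ FIRST(F)), continue to the next symbol.
Symbol y is a terminal. Add 'y' and stop.
FIRST(F y C) = { 'a', 'y' }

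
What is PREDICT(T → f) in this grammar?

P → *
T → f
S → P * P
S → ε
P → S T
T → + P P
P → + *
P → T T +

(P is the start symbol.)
{ 'f' }

PREDICT(T → f) = (FIRST(RHS) \ {ε}) ∪ (FOLLOW(T) if ε ∈ FIRST(RHS), i.e. RHS ⇒* ε)
FIRST(f) = { 'f' }
ε ∉ FIRST(f), so FOLLOW(T) is not added.
PREDICT(T → f) = { 'f' }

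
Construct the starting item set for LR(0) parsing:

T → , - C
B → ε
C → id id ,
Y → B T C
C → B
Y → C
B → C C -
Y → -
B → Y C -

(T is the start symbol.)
First, augment the grammar with T' → T
I₀ = CLOSURE({ [T' → . T] }):
  [T' → . T] has the dot before T: add [T → . , - C]
No further items can be added.

I₀ = { [T → . , - C], [T' → . T] }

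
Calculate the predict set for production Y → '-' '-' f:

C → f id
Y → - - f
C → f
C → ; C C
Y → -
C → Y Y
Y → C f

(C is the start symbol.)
{ '-' }

PREDICT(Y → '-' '-' f) = (FIRST(RHS) \ {ε}) ∪ (FOLLOW(Y) if ε ∈ FIRST(RHS), i.e. RHS ⇒* ε)
FIRST('-' '-' f) = { '-' }
ε ∉ FIRST('-' '-' f), so FOLLOW(Y) is not added.
PREDICT(Y → '-' '-' f) = { '-' }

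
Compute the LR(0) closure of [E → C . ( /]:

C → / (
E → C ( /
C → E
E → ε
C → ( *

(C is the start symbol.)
{ [E → C . ( /] }

To compute CLOSURE, for each item [A → α.Bβ] where B is a non-terminal, add [B → .γ] for all productions B → γ; repeat for the newly added items until nothing changes.

Start with: [E → C . ( /]
The dot precedes the terminal '(', so nothing is added.

CLOSURE = { [E → C . ( /] }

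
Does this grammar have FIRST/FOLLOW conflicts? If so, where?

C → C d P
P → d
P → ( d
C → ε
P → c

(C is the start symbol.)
A FIRST/FOLLOW conflict occurs when a non-terminal N has a nullable alternative N → β (β ⇒* ε) and another alternative N → α with FIRST(α) ∩ FOLLOW(N) ≠ ∅: on such a lookahead the parser cannot decide between expanding α and letting N vanish via β.

Nullable non-terminals: C.
FIRST sets used below: FIRST(C) = { 'd', ε }

C: nullable alternative(s) C → ε; FOLLOW(C) = { $, 'd' }
  C → C d P: FIRST \ {ε} = { 'd' } — overlaps FOLLOW(C) on { 'd' }: CONFLICT
  C → ε: FIRST \ {ε} = { } — this is the only nullable alternative, skip

P has no nullable alternative, so no FIRST/FOLLOW check is needed there.

So the grammar has 1 FIRST/FOLLOW conflict (marked CONFLICT above).

Answer: Yes. C → C d P with FOLLOW(C) on { 'd' }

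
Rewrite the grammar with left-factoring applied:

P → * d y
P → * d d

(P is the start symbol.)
Left-factoring transforms A → αβ₁ | αβ₂ into A → αA' and A' → β₁ | β₂
(α is the longest common prefix among the alternatives). Repeat until
no nonterminal has two alternatives with a common prefix.

Round 1: P has alternatives sharing prefix '* d'. Introduce P': P → * d P'
  Add: P' → y
  Add: P' → d

No remaining common prefixes — done.

Resulting grammar:
P → * d P'
P' → y
P' → d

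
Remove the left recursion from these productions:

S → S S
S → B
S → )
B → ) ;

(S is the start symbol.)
S → B S'
S → ) S'
S' → S S'
S' → ε
B → ) ;

S is directly left-recursive. The standard transformation for
  A → A α₁ | ... | A α_m | β₁ | ... | β_n
is
  A  → β₁ A' | ... | β_n A'
  A' → α₁ A' | ... | α_m A' | ε

S → B becomes S → B S'
S → ) becomes S → ) S'
S → S S becomes S' → S S'
Add S' → ε

Productions for other non-terminals are unchanged:
  B → ) ;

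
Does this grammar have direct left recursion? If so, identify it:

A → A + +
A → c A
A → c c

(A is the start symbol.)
Yes, A is left-recursive

A → A + +: LEFT RECURSIVE (starts with A)
A → c A: starts with c
A → c c: starts with c

The grammar has direct left recursion on: A.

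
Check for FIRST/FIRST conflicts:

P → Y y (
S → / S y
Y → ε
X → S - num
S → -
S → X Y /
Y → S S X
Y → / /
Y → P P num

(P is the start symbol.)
FIRST sets of the non-terminals at (or reachable through a nullable prefix from) the front of some alternative:
  FIRST(X) = { '-', '/' }
  FIRST(S) = { '-', '/' }
  FIRST(P) = { '-', '/', 'y' }

Productions for S:
  S → / S y: FIRST = { '/' }
  S → -: FIRST = { '-' }
  S → X Y /: FIRST = { '-', '/' }
Productions for Y:
  Y → ε: FIRST = { ε }
  Y → S S X: FIRST = { '-', '/' }
  Y → / /: FIRST = { '/' }
  Y → P P num: FIRST = { '-', '/', 'y' }
P, X have only one production, so no FIRST/FIRST conflict is possible there.

Conflict for S: S → / S y and S → X Y /
  Overlap: { '/' }
Conflict for S: S → - and S → X Y /
  Overlap: { '-' }
Conflict for Y: Y → S S X and Y → / /
  Overlap: { '/' }
Conflict for Y: Y → S S X and Y → P P num
  Overlap: { '-', '/' }
Conflict for Y: Y → / / and Y → P P num
  Overlap: { '/' }

Answer: Yes. S → '/' S y / S → X Y '/' on { '/' }; S → '-' / S → X Y '/' on { '-' }; Y → S S X / Y → '/' '/' on { '/' }; Y → S S X / Y → P P num on { '-', '/' }; Y → '/' '/' / Y → P P num on { '/' }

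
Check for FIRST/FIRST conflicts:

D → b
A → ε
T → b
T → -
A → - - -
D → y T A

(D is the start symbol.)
A FIRST/FIRST conflict occurs when two productions N → α and N → β for the same non-terminal have FIRST(α) ∩ FIRST(β) ≠ ∅ (with ε ∈ FIRST of a nullable right-hand side, so two nullable alternatives also conflict).

Productions for D:
  D → b: FIRST = { 'b' }
  D → y T A: FIRST = { 'y' }
Productions for A:
  A → ε: FIRST = { ε }
  A → - - -: FIRST = { '-' }
Productions for T:
  T → b: FIRST = { 'b' }
  T → -: FIRST = { '-' }

All alternatives of each non-terminal have pairwise disjoint FIRST sets.

Answer: No FIRST/FIRST conflicts.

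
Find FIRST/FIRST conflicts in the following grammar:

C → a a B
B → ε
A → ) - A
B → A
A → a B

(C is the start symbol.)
No FIRST/FIRST conflicts.

A FIRST/FIRST conflict occurs when two productions N → α and N → β for the same non-terminal have FIRST(α) ∩ FIRST(β) ≠ ∅ (with ε ∈ FIRST of a nullable right-hand side, so two nullable alternatives also conflict).

FIRST sets of the non-terminals at (or reachable through a nullable prefix from) the front of some alternative:
  FIRST(A) = { ')', 'a' }

Productions for B:
  B → ε: FIRST = { ε }
  B → A: FIRST = { ')', 'a' }
Productions for A:
  A → ) - A: FIRST = { ')' }
  A → a B: FIRST = { 'a' }
C has only one production, so no FIRST/FIRST conflict is possible there.

All alternatives of each non-terminal have pairwise disjoint FIRST sets.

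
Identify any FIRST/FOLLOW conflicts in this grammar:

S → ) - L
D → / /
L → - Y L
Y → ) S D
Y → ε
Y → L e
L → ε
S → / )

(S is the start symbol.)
Yes. Y → L e with FOLLOW(Y) on { '-', 'e' }

A FIRST/FOLLOW conflict occurs when a non-terminal N has a nullable alternative N → β (β ⇒* ε) and another alternative N → α with FIRST(α) ∩ FOLLOW(N) ≠ ∅: on such a lookahead the parser cannot decide between expanding α and letting N vanish via β.

Nullable non-terminals: L, Y.
FIRST sets used below: FIRST(L) = { '-', ε }

L: nullable alternative(s) L → ε; FOLLOW(L) = { $, '/', 'e' }
  L → - Y L: FIRST \ {ε} = { '-' } — disjoint from FOLLOW(L)
  L → ε: FIRST \ {ε} = { } — this is the only nullable alternative, skip

Y: nullable alternative(s) Y → ε; FOLLOW(Y) = { $, '-', '/', 'e' }
  Y → ) S D: FIRST \ {ε} = { ')' } — disjoint from FOLLOW(Y)
  Y → ε: FIRST \ {ε} = { } — this is the only nullable alternative, skip
  Y → L e: FIRST \ {ε} = { '-', 'e' } — overlaps FOLLOW(Y) on { '-', 'e' }: CONFLICT

D, S have no nullable alternative, so no FIRST/FOLLOW check is needed there.

So the grammar has 1 FIRST/FOLLOW conflict (marked CONFLICT above).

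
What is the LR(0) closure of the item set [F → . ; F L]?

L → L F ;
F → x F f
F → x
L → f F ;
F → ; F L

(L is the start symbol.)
{ [F → . ; F L] }

Start with: [F → . ; F L]
The dot precedes the terminal ';', so nothing is added.

CLOSURE = { [F → . ; F L] }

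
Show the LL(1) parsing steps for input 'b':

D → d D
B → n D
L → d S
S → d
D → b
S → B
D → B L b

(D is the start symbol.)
Stack is shown with the top on the left.

Stack  Input  Action
--------------------
D $    b $    output D → b
b $    b $    match 'b'
$      $      accept

The string is accepted.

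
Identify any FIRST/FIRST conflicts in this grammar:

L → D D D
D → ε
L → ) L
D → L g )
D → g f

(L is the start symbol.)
FIRST sets of the non-terminals at (or reachable through a nullable prefix from) the front of some alternative:
  FIRST(D) = { ')', 'g', ε }
  FIRST(L) = { ')', 'g', ε }

Productions for L:
  L → D D D: FIRST = { ')', 'g', ε }
  L → ) L: FIRST = { ')' }
Productions for D:
  D → ε: FIRST = { ε }
  D → L g ): FIRST = { ')', 'g' }
  D → g f: FIRST = { 'g' }

Conflict for L: L → D D D and L → ) L
  Overlap: { ')' }
Conflict for D: D → L g ) and D → g f
  Overlap: { 'g' }

Answer: Yes. L → D D D / L → ')' L on { ')' }; D → L g ')' / D → g f on { 'g' }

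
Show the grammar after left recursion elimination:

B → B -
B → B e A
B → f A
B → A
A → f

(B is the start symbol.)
B is directly left-recursive. The standard transformation for
  A → A α₁ | ... | A α_m | β₁ | ... | β_n
is
  A  → β₁ A' | ... | β_n A'
  A' → α₁ A' | ... | α_m A' | ε

B → f A becomes B → f A B'
B → A becomes B → A B'
B → B - becomes B' → - B'
B → B e A becomes B' → e A B'
Add B' → ε

Productions for other non-terminals are unchanged:
  A → f

Resulting grammar:
B → f A B'
B → A B'
B' → - B'
B' → e A B'
B' → ε
A → f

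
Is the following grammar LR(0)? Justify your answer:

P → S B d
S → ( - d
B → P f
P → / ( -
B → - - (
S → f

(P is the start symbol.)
A grammar is LR(0) if no state in the canonical LR(0) collection has:
  - both a shift item (dot before a terminal) and a complete item (shift-reduce conflict), or
  - two or more complete items (reduce-reduce conflict; the accept item [P' → P .] counts as a complete item here).

Augment with P' → P and build the canonical LR(0) collection (I0 = CLOSURE({[P' → . P]}), then GOTO on every symbol after a dot until no new states appear). It has 17 states:
  I0: { [P → . / ( -], [P → . S B d], [P' → . P], [S → . ( - d], [S → . f] }  — shift
  I1: { [S → ( . - d] }  — shift
  I2: { [P → / . ( -] }  — shift
  I3: { [P' → P .] }  — accept
  I4: { [B → . - - (], [B → . P f], [P → . / ( -], [P → . S B d], [P → S . B d], [S → . ( - d], [S → . f] }  — shift
  I5: { [S → f .] }  — reduce
  I6: { [B → - . - (] }  — shift
  I7: { [P → S B . d] }  — shift
  I8: { [B → P . f] }  — shift
  I9: { [B → P f .] }  — reduce
  I10: { [P → S B d .] }  — reduce
  I11: { [B → - - . (] }  — shift
  I12: { [B → - - ( .] }  — reduce
  I13: { [P → / ( . -] }  — shift
  I14: { [P → / ( - .] }  — reduce
  I15: { [S → ( - . d] }  — shift
  I16: { [S → ( - d .] }  — reduce

Every state is either a pure shift/goto state or contains exactly one complete item and nothing to shift — no conflicts. The grammar is LR(0).

Answer: Yes, the grammar is LR(0)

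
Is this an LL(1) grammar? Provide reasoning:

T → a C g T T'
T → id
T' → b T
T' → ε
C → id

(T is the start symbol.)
No. Predict set conflict for T': { 'b' }

A grammar is LL(1) if for each non-terminal N with multiple productions, the predict sets of those productions are pairwise disjoint, where PREDICT(N → α) = (FIRST(α) \ {ε}) ∪ (FOLLOW(N) if α ⇒* ε).

Relevant sets:
  FOLLOW(T') = { $, 'b' }

For T:
  PREDICT(T → a C g T T') = { 'a' }
  PREDICT(T → id) = { 'id' }
For T':
  PREDICT(T' → b T) = { 'b' }
  PREDICT(T' → ε) = { $, 'b' }
C has a single production, so nothing to check there.

Conflict found: Predict set conflict for T': { 'b' }
The grammar is NOT LL(1).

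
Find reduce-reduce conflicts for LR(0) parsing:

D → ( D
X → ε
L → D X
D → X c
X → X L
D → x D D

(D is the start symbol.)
Yes — I10: [L → D X .] vs [X → .]

A reduce-reduce conflict occurs when an LR(0) state has two complete items [A → α .] and [B → β .] — both call for a reduction, and with no lookahead the parser cannot choose between them.

Augment with D' → D and build the canonical LR(0) collection (I0 = CLOSURE({[D' → . D]}), then GOTO on every symbol after a dot until no new states appear). It has 12 states:
  I0: { [D → . ( D], [D → . X c], [D → . x D D], [D' → . D], [X → . X L], [X → .] }  — shift, reduce
  I1: { [D → ( . D], [D → . ( D], [D → . X c], [D → . x D D], [X → . X L], [X → .] }  — shift, reduce
  I2: { [D' → D .] }  — accept
  I3: { [D → . ( D], [D → . X c], [D → . x D D], [D → X . c], [L → . D X], [X → . X L], [X → .], [X → X . L] }  — shift, reduce
  I4: { [D → . ( D], [D → . X c], [D → . x D D], [D → x . D D], [X → . X L], [X → .] }  — shift, reduce
  I5: { [D → . ( D], [D → . X c], [D → . x D D], [D → x D . D], [X → . X L], [X → .] }  — shift, reduce
  I6: { [D → x D D .] }  — reduce
  I7: { [L → D . X], [X → . X L], [X → .] }  — reduce
  I8: { [X → X L .] }  — reduce
  I9: { [D → X c .] }  — reduce
  I10: { [D → . ( D], [D → . X c], [D → . x D D], [L → . D X], [L → D X .], [X → . X L], [X → .], [X → X . L] }  — shift, 2 reduces
  I11: { [D → ( D .] }  — reduce

I10 contains complete items [L → D X .], [X → .] — reduce-reduce conflict.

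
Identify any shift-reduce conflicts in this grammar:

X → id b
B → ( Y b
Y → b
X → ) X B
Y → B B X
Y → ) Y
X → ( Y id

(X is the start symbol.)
No shift-reduce conflicts

A shift-reduce conflict occurs when an LR(0) state has both:
  - a complete (reduce) item [A → α .] (dot at the end), and
  - a shift item [B → β . c γ] (dot before a terminal).

Augment with X' → X and build the canonical LR(0) collection (I0 = CLOSURE({[X' → . X]}), then GOTO on every symbol after a dot until no new states appear). It has 19 states:
  I0: { [X → . ( Y id], [X → . ) X B], [X → . id b], [X' → . X] }  — shift
  I1: { [B → . ( Y b], [X → ( . Y id], [Y → . ) Y], [Y → . B B X], [Y → . b] }  — shift
  I2: { [X → ) . X B], [X → . ( Y id], [X → . ) X B], [X → . id b] }  — shift
  I3: { [X' → X .] }  — accept
  I4: { [X → id . b] }  — shift
  I5: { [X → id b .] }  — reduce
  I6: { [B → . ( Y b], [X → ) X . B] }  — shift
  I7: { [B → ( . Y b], [B → . ( Y b], [Y → . ) Y], [Y → . B B X], [Y → . b] }  — shift
  I8: { [X → ) X B .] }  — reduce
  I9: { [B → . ( Y b], [Y → ) . Y], [Y → . ) Y], [Y → . B B X], [Y → . b] }  — shift
  I10: { [B → . ( Y b], [Y → B . B X] }  — shift
  I11: { [B → ( Y . b] }  — shift
  I12: { [Y → b .] }  — reduce
  I13: { [B → ( Y b .] }  — reduce
  I14: { [X → . ( Y id], [X → . ) X B], [X → . id b], [Y → B B . X] }  — shift
  I15: { [Y → B B X .] }  — reduce
  I16: { [Y → ) Y .] }  — reduce
  I17: { [X → ( Y . id] }  — shift
  I18: { [X → ( Y id .] }  — reduce

No state contains both a complete item and a shift item.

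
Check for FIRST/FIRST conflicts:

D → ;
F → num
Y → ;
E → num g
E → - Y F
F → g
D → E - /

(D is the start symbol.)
A FIRST/FIRST conflict occurs when two productions N → α and N → β for the same non-terminal have FIRST(α) ∩ FIRST(β) ≠ ∅ (with ε ∈ FIRST of a nullable right-hand side, so two nullable alternatives also conflict).

FIRST sets of the non-terminals at (or reachable through a nullable prefix from) the front of some alternative:
  FIRST(E) = { '-', 'num' }

Productions for D:
  D → ;: FIRST = { ';' }
  D → E - /: FIRST = { '-', 'num' }
Productions for F:
  F → num: FIRST = { 'num' }
  F → g: FIRST = { 'g' }
Productions for E:
  E → num g: FIRST = { 'num' }
  E → - Y F: FIRST = { '-' }
Y has only one production, so no FIRST/FIRST conflict is possible there.

All alternatives of each non-terminal have pairwise disjoint FIRST sets.

Answer: No FIRST/FIRST conflicts.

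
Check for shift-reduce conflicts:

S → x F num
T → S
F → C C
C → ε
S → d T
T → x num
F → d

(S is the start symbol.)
A shift-reduce conflict occurs when an LR(0) state has both:
  - a complete (reduce) item [A → α .] (dot at the end), and
  - a shift item [B → β . c γ] (dot before a terminal).

Augment with S' → S and build the canonical LR(0) collection (I0 = CLOSURE({[S' → . S]}), then GOTO on every symbol after a dot until no new states appear). It has 13 states:
  I0: { [S → . d T], [S → . x F num], [S' → . S] }  — shift
  I1: { [S' → S .] }  — accept
  I2: { [S → . d T], [S → . x F num], [S → d . T], [T → . S], [T → . x num] }  — shift
  I3: { [C → .], [F → . C C], [F → . d], [S → x . F num] }  — shift, reduce
  I4: { [C → .], [F → C . C] }  — reduce
  I5: { [S → x F . num] }  — shift
  I6: { [F → d .] }  — reduce
  I7: { [S → x F num .] }  — reduce
  I8: { [F → C C .] }  — reduce
  I9: { [T → S .] }  — reduce
  I10: { [S → d T .] }  — reduce
  I11: { [C → .], [F → . C C], [F → . d], [S → x . F num], [T → x . num] }  — shift, reduce
  I12: { [T → x num .] }  — reduce

I3 contains reduce item [C → .] and shift item [F → . d] — shift-reduce conflict.
I11 contains reduce item [C → .] and shift items [F → . d], [T → x . num] — shift-reduce conflict.

Answer: Yes — I3: [C → .] vs [F → . d]; I11: [C → .] vs [F → . d]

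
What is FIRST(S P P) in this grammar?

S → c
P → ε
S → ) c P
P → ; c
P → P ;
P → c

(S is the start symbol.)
FIRST sets of the non-terminals involved (from the grammar, by fixed-point iteration):
  FIRST(S) = { ')', 'c' }

To compute FIRST(S P P), process the symbols left to right:
Symbol S is a non-terminal. Add FIRST(S) \ {ε} = { ')', 'c' }
S is not nullable (ε ∉ FIRST(S)), so stop here.
FIRST(S P P) = { ')', 'c' }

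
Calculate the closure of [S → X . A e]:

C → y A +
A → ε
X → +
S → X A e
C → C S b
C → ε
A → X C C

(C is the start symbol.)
To compute CLOSURE, for each item [A → α.Bβ] where B is a non-terminal, add [B → .γ] for all productions B → γ; repeat for the newly added items until nothing changes.

Start with: [S → X . A e]
  [S → X . A e] has the dot before A: add [A → .], [A → . X C C]
  [A → . X C C] has the dot before X: add [X → . +]
No further items can be added.

CLOSURE = { [A → . X C C], [A → .], [S → X . A e], [X → . +] }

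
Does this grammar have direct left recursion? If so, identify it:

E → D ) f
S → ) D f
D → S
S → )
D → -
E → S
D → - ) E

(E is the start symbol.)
No direct left recursion

E → D ) f: starts with D
S → ) D f: starts with ')'
D → S: starts with S
S → ): starts with ')'
D → -: starts with '-'
E → S: starts with S
D → - ) E: starts with '-'

No direct left recursion found.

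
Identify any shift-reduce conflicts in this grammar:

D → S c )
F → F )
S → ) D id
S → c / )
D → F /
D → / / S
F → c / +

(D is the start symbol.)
Augment with D' → D and build the canonical LR(0) collection (I0 = CLOSURE({[D' → . D]}), then GOTO on every symbol after a dot until no new states appear). It has 20 states:
  I0: { [D → . / / S], [D → . F /], [D → . S c )], [D' → . D], [F → . F )], [F → . c / +], [S → . ) D id], [S → . c / )] }  — shift
  I1: { [D → . / / S], [D → . F /], [D → . S c )], [F → . F )], [F → . c / +], [S → ) . D id], [S → . ) D id], [S → . c / )] }  — shift
  I2: { [D → / . / S] }  — shift
  I3: { [D' → D .] }  — accept
  I4: { [D → F . /], [F → F . )] }  — shift
  I5: { [D → S . c )] }  — shift
  I6: { [F → c . / +], [S → c . / )] }  — shift
  I7: { [F → c / . +], [S → c / . )] }  — shift
  I8: { [S → c / ) .] }  — reduce
  I9: { [F → c / + .] }  — reduce
  I10: { [D → S c . )] }  — shift
  I11: { [D → S c ) .] }  — reduce
  I12: { [F → F ) .] }  — reduce
  I13: { [D → F / .] }  — reduce
  I14: { [D → / / . S], [S → . ) D id], [S → . c / )] }  — shift
  I15: { [D → / / S .] }  — reduce
  I16: { [S → c . / )] }  — shift
  I17: { [S → c / . )] }  — shift
  I18: { [S → ) D . id] }  — shift
  I19: { [S → ) D id .] }  — reduce

No state contains both a complete item and a shift item.

Answer: No shift-reduce conflicts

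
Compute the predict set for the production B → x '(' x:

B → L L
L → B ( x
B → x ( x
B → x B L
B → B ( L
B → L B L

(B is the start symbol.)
{ 'x' }

PREDICT(B → x '(' x) = (FIRST(RHS) \ {ε}) ∪ (FOLLOW(B) if ε ∈ FIRST(RHS), i.e. RHS ⇒* ε)
FIRST(x '(' x) = { 'x' }
ε ∉ FIRST(x '(' x), so FOLLOW(B) is not added.
PREDICT(B → x '(' x) = { 'x' }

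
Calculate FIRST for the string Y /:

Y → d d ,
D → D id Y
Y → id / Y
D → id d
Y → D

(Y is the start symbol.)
FIRST sets of the non-terminals involved (from the grammar, by fixed-point iteration):
  FIRST(Y) = { 'd', 'id' }

To compute FIRST(Y /), process the symbols left to right:
Symbol Y is a non-terminal. Add FIRST(Y) \ {ε} = { 'd', 'id' }
Y is not nullable (ε ∉ FIRST(Y)), so stop here.
FIRST(Y /) = { 'd', 'id' }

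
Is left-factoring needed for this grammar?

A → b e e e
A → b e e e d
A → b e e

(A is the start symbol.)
Left-factoring is needed when two productions for the same non-terminal
share a common prefix on the right-hand side.

Productions for A:
  A → b e e e
  A → b e e e d
  A → b e e

Found common prefix 'b e e' in productions for A

Answer: Yes, A has productions with common prefix 'b e e'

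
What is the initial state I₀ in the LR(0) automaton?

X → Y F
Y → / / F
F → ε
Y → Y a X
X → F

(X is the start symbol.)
First, augment the grammar with X' → X
I₀ = CLOSURE({ [X' → . X] }):
  [X' → . X] has the dot before X: add [X → . Y F], [X → . F]
  [X → . Y F] has the dot before Y: add [Y → . / / F], [Y → . Y a X]
  [X → . F] has the dot before F: add [F → .]
No further items can be added.

I₀ = { [F → .], [X → . F], [X → . Y F], [X' → . X], [Y → . / / F], [Y → . Y a X] }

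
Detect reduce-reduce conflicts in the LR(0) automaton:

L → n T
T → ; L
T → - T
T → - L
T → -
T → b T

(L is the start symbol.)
No reduce-reduce conflicts

Augment with L' → L and build the canonical LR(0) collection (I0 = CLOSURE({[L' → . L]}), then GOTO on every symbol after a dot until no new states appear). It has 11 states:
  I0: { [L → . n T], [L' → . L] }  — shift
  I1: { [L' → L .] }  — accept
  I2: { [L → n . T], [T → . - L], [T → . - T], [T → . -], [T → . ; L], [T → . b T] }  — shift
  I3: { [L → . n T], [T → - . L], [T → - . T], [T → - .], [T → . - L], [T → . - T], [T → . -], [T → . ; L], [T → . b T] }  — shift, reduce
  I4: { [L → . n T], [T → ; . L] }  — shift
  I5: { [L → n T .] }  — reduce
  I6: { [T → . - L], [T → . - T], [T → . -], [T → . ; L], [T → . b T], [T → b . T] }  — shift
  I7: { [T → b T .] }  — reduce
  I8: { [T → ; L .] }  — reduce
  I9: { [T → - L .] }  — reduce
  I10: { [T → - T .] }  — reduce

No state contains more than one complete item.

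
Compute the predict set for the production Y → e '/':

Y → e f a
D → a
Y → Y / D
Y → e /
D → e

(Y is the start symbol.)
{ 'e' }

PREDICT(Y → e '/') = (FIRST(RHS) \ {ε}) ∪ (FOLLOW(Y) if ε ∈ FIRST(RHS), i.e. RHS ⇒* ε)
FIRST(e '/') = { 'e' }
ε ∉ FIRST(e '/'), so FOLLOW(Y) is not added.
PREDICT(Y → e '/') = { 'e' }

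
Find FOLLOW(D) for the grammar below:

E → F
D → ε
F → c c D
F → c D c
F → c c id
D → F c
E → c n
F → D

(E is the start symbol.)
{ $, 'c' }

To compute FOLLOW(D), find every occurrence of D on a right-hand side N → α D β: add FIRST(β) \ {ε}, and if β is empty or nullable also add FOLLOW(N). Iterate to a fixed point.

In F → c c D: D is at the end, add FOLLOW(F)
In F → c D c: D is followed by c, add FIRST(c) \ {ε} = { 'c' }
In F → D: D is at the end, add FOLLOW(F)

The FOLLOW sets referred to above (computed the same way, to a fixed point):
  FOLLOW(F) = { $, 'c' }

Taking the union: FOLLOW(D) = { $, 'c' }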